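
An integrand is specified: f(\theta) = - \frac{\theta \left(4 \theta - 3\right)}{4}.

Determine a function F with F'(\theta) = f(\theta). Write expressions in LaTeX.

An antiderivative is F(\theta) = - \frac{\theta^{3}}{3} + \frac{3 \theta^{2}}{8}.

A candidate is checked by its d/d\theta: the result must match f(\theta).
Check: d/d\theta[- \frac{\theta^{3}}{3} + \frac{3 \theta^{2}}{8}] = - \theta^{2} + \frac{3 \theta}{4}, which equals f(\theta).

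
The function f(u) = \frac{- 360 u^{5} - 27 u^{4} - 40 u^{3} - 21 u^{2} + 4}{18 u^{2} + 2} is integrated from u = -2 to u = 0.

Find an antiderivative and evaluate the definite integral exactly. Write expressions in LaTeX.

Antiderivative: F(u) = \frac{- 10 u^{4} - u^{3} - 2 u + 2 \operatorname{atan}{\left(3 u \right)}}{2}; value = \operatorname{atan}{\left(6 \right)} + 74

Any candidate F(u) must reproduce f(u) exactly when differentiated.
F(u) = \frac{- 10 u^{4} - u^{3} - 2 u + 2 \operatorname{atan}{\left(3 u \right)}}{2} is an antiderivative of f.
Check: d/du[\frac{- 10 u^{4} - u^{3} - 2 u + 2 \operatorname{atan}{\left(3 u \right)}}{2}] = \frac{- 360 u^{5} - 27 u^{4} - 40 u^{3} - 21 u^{2} + 4}{18 u^{2} + 2} = f(u).
F(0) = 0; F(-2) = -74 - \operatorname{atan}{\left(6 \right)}.
Integral = F(0) - F(-2) = \operatorname{atan}{\left(6 \right)} + 74.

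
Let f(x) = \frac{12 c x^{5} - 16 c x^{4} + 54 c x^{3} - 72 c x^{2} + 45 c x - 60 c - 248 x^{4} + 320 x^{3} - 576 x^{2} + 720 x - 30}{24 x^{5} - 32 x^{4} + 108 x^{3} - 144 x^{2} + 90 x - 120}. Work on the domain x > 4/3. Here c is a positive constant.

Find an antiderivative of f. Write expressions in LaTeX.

An antiderivative is F(x) = \frac{c x}{2} - \frac{\log{\left(3 x - 4 \right)}}{3} - \frac{5 \log{\left(\frac{2 x^{4}}{3} + 3 x^{2} + \frac{5}{2} \right)}}{2}.

Any candidate F(x) must reproduce f(x) exactly when differentiated.
Check: d/dx[\frac{c x}{2} - \frac{\log{\left(3 x - 4 \right)}}{3} - \frac{5 \log{\left(\frac{2 x^{4}}{3} + 3 x^{2} + \frac{5}{2} \right)}}{2}] = \frac{12 c x^{5} - 16 c x^{4} + 54 c x^{3} - 72 c x^{2} + 45 c x - 60 c - 248 x^{4} + 320 x^{3} - 576 x^{2} + 720 x - 30}{24 x^{5} - 32 x^{4} + 108 x^{3} - 144 x^{2} + 90 x - 120} = f(x).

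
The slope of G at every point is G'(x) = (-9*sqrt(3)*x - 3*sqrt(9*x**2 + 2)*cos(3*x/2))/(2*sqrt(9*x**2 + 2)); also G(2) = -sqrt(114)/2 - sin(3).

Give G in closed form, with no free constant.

Differentiate the proposed G(x) back; it has to land on the given G'(x).
A general antiderivative is -3*sqrt(3*x**2 + 2/3)/2 - sin(3*x/2) + C.
The condition gives C = -sqrt(114)/2 - sin(3) - (-sqrt(114)/2 - sin(3)) = 0.
So G(x) = -3*sqrt(3*x**2 + 2/3)/2 - sin(3*x/2).
Check: d/dx[-3*sqrt(3*x**2 + 2/3)/2 - sin(3*x/2)] = (-9*sqrt(3)*x - 3*sqrt(9*x**2 + 2)*cos(3*x/2))/(2*sqrt(9*x**2 + 2)) = G'(x).

G(x) = -3*sqrt(3*x**2 + 2/3)/2 - sin(3*x/2)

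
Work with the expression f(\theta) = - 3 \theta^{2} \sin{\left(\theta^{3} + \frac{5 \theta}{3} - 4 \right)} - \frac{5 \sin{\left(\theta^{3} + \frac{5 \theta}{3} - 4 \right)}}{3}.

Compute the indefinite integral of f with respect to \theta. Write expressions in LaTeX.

f matches the chain-rule pattern g'(h)*h' with inner function h(\theta) = \theta^{3} + \frac{5 \theta}{3} - 4; substituting u = h(\theta) collapses the integral.
Check: d/d\theta[\cos{\left(\theta^{3} + \frac{5 \theta}{3} - 4 \right)}] = - 3 \theta^{2} \sin{\left(\theta^{3} + \frac{5 \theta}{3} - 4 \right)} - \frac{5 \sin{\left(\theta^{3} + \frac{5 \theta}{3} - 4 \right)}}{3} = f(\theta).

F(\theta) = \cos{\left(\theta^{3} + \frac{5 \theta}{3} - 4 \right)} + C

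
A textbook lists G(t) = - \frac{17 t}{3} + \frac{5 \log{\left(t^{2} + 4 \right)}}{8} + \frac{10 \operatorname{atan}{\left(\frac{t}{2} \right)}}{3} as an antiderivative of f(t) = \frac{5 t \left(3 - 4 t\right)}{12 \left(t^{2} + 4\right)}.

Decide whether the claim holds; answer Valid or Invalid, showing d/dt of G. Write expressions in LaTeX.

Invalid: d/dt[G] - f = -4, which is not 0.

d/dt[G] = \frac{- 68 t^{2} + 15 t - 192}{12 t^{2} + 48}
d/dt[G] - f(t) = -4 != 0.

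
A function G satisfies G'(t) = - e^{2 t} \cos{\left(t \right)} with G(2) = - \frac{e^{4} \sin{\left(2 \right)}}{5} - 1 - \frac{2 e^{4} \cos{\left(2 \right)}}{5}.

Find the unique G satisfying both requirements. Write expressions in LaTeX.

Check a candidate G(t) by differentiating: d/dt[G] must match the given G'(t).
A general antiderivative is - \frac{e^{2 t} \sin{\left(t \right)}}{5} - \frac{2 e^{2 t} \cos{\left(t \right)}}{5} + C.
The condition gives C = - \frac{e^{4} \sin{\left(2 \right)}}{5} - 1 - \frac{2 e^{4} \cos{\left(2 \right)}}{5} - (- \frac{e^{4} \sin{\left(2 \right)}}{5} - \frac{2 e^{4} \cos{\left(2 \right)}}{5}) = -1.
So G(t) = - \frac{e^{2 t} \sin{\left(t \right)} + 2 e^{2 t} \cos{\left(t \right)} + 5}{5}.
Check: d/dt[- \frac{e^{2 t} \sin{\left(t \right)} + 2 e^{2 t} \cos{\left(t \right)} + 5}{5}] = - e^{2 t} \cos{\left(t \right)} = G'(t).

G(t) = - \frac{e^{2 t} \sin{\left(t \right)} + 2 e^{2 t} \cos{\left(t \right)} + 5}{5}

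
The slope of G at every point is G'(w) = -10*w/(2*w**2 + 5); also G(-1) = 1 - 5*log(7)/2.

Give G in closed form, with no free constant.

G(w) = (2 - 5*log(2*w**2 + 5))/2

The substitution u = 2*w**2 + 5 works: G'(w) is exactly (dG/du)*(du/dw) for that inner function.
A general antiderivative is -5*log(2*w**2 + 5)/2 + C.
The condition gives C = 1 - 5*log(7)/2 - (-5*log(7)/2) = 1.
So G(w) = (2 - 5*log(2*w**2 + 5))/2.
Check: d/dw[(2 - 5*log(2*w**2 + 5))/2] = -10*w/(2*w**2 + 5) = G'(w).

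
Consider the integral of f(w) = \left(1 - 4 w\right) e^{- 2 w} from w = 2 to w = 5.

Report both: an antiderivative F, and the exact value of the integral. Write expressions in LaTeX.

Recognize the product-rule pattern: f = u'v + uv' with u = 2 w + \frac{1}{2}, v = e^{- 2 w}, so integration by parts undoes it.
F(w) = \frac{\left(4 w + 1\right) e^{- 2 w}}{2} is an antiderivative of f.
Check: d/dw[\frac{\left(4 w + 1\right) e^{- 2 w}}{2}] = \left(1 - 4 w\right) e^{- 2 w} = f(w).
F(5) = \frac{21}{2 e^{10}}; F(2) = \frac{9}{2 e^{4}}.
Integral = F(5) - F(2) = - \frac{9}{2 e^{4}} + \frac{21}{2 e^{10}}.

Antiderivative: F(w) = \frac{\left(4 w + 1\right) e^{- 2 w}}{2}; value = - \frac{9}{2 e^{4}} + \frac{21}{2 e^{10}}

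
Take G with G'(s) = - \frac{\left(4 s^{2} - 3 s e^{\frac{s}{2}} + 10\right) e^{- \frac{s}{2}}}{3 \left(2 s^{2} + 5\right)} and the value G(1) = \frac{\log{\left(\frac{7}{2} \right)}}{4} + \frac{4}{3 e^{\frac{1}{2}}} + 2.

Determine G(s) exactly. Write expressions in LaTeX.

G(s) = \frac{\log{\left(s^{2} + \frac{5}{2} \right)}}{4} + 2 + \frac{4 e^{- \frac{s}{2}}}{3}

Since d/ds undoes antidifferentiation here, G(s) must give back the stated G'(s).
A general antiderivative is \frac{\log{\left(s^{2} + \frac{5}{2} \right)}}{4} + \frac{4 e^{- \frac{s}{2}}}{3} + C.
The condition gives C = \frac{\log{\left(\frac{7}{2} \right)}}{4} + \frac{4}{3 e^{\frac{1}{2}}} + 2 - (\frac{\log{\left(\frac{7}{2} \right)}}{4} + \frac{4}{3 e^{\frac{1}{2}}}) = 2.
So G(s) = \frac{\log{\left(s^{2} + \frac{5}{2} \right)}}{4} + 2 + \frac{4 e^{- \frac{s}{2}}}{3}.
Check: d/ds[\frac{\log{\left(s^{2} + \frac{5}{2} \right)}}{4} + 2 + \frac{4 e^{- \frac{s}{2}}}{3}] = \frac{- 4 s^{2} + 3 s e^{\frac{s}{2}} - 10}{6 s^{2} e^{\frac{s}{2}} + 15 e^{\frac{s}{2}}}, which equals G'(s).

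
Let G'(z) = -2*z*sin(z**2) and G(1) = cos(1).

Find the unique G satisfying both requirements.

G(z) = cos(z**2)

Since d/dz undoes antidifferentiation here, G(z) must give back the stated G'(z).
A general antiderivative is cos(z**2) + C.
The condition gives C = cos(1) - (cos(1)) = 0.
So G(z) = cos(z**2).
Check: d/dz[cos(z**2)] = -2*z*sin(z**2) = G'(z).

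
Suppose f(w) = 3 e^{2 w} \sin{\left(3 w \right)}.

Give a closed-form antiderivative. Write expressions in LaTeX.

An antiderivative is F(w) = \frac{6 e^{2 w} \sin{\left(3 w \right)}}{13} - \frac{9 e^{2 w} \cos{\left(3 w \right)}}{13}.

Differentiate the proposed F(w) back; it has to land on f(w) exactly.
Check: d/dw[\frac{6 e^{2 w} \sin{\left(3 w \right)}}{13} - \frac{9 e^{2 w} \cos{\left(3 w \right)}}{13}] = 3 e^{2 w} \sin{\left(3 w \right)} = f(w).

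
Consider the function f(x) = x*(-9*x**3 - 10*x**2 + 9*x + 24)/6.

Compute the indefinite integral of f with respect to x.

For F(x) to be correct the identity F'(x) - f(x) = 0 must hold.
Check: d/dx[-x**2*(18*x**3 + 25*x**2 - 30*x - 120)/60] = -3*x**4/2 - 5*x**3/3 + 3*x**2/2 + 4*x, which equals f(x).

F(x) = -x**2*(18*x**3 + 25*x**2 - 30*x - 120)/60 + C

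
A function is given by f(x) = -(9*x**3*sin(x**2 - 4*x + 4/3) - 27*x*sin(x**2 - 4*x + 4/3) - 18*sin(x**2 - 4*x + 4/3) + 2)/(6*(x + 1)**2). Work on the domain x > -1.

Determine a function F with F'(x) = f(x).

Check any antiderivative F(x) by computing F'(x) and comparing it with f(x).
Check: d/dx[(9*(x + 1)*cos(x**2 - 4*x + 4/3) + 4)/(12*(x + 1))] = (-9*x**3*sin(x**2 - 4*x + 4/3) + 27*x*sin(x**2 - 4*x + 4/3) + 18*sin(x**2 - 4*x + 4/3) - 2)/(6*x**2 + 12*x + 6), which equals f(x).

An antiderivative is F(x) = (9*(x + 1)*cos(x**2 - 4*x + 4/3) + 4)/(12*(x + 1)).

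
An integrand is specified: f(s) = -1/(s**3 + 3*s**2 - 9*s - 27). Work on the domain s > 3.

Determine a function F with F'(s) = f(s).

Factor the denominator ((s - 3)*(s + 3)**2) and decompose: f = 1/(36*(s + 3)) + 1/(6*(s + 3)**2) - 1/(36*(s - 3)); each piece integrates to a log, atan, or power term.
Check: d/ds[-log(s - 3)/36 + log(s + 3)/36 - 1/(6*s + 18)] = -1/(s**3 + 3*s**2 - 9*s - 27) = f(s).

An antiderivative is F(s) = -log(s - 3)/36 + log(s + 3)/36 - 1/(6*s + 18).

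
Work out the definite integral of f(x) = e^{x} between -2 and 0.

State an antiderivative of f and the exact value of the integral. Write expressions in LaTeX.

Antiderivative: F(x) = e^{x}; value = 1 - e^{-2}

An antiderivative F(x) passes only if d/dx[F] lands on f(x) exactly.
F(x) = e^{x} is an antiderivative of f.
Check: d/dx[e^{x}] = e^{x} = f(x).
F(0) = 1; F(-2) = e^{-2}.
Integral = F(0) - F(-2) = 1 - e^{-2}.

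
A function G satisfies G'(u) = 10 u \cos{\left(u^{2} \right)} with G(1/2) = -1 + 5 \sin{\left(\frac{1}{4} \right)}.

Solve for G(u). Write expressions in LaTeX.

For G(u) to be correct, d/du[G] must agree with the stated G'(u) identically.
A general antiderivative is 5 \sin{\left(u^{2} \right)} + C.
The condition gives C = -1 + 5 \sin{\left(\frac{1}{4} \right)} - (5 \sin{\left(\frac{1}{4} \right)}) = -1.
So G(u) = 5 \sin{\left(u^{2} \right)} - 1.
Check: d/du[5 \sin{\left(u^{2} \right)} - 1] = 10 u \cos{\left(u^{2} \right)} = G'(u).

G(u) = 5 \sin{\left(u^{2} \right)} - 1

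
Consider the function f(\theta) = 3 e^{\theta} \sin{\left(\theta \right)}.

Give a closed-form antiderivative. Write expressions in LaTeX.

An antiderivative is F(\theta) = \frac{3 e^{\theta} \sin{\left(\theta \right)}}{2} - \frac{3 e^{\theta} \cos{\left(\theta \right)}}{2}.

For F(\theta) to be correct the identity F'(\theta) - f(\theta) = 0 must hold.
Check: d/d\theta[\frac{3 e^{\theta} \sin{\left(\theta \right)}}{2} - \frac{3 e^{\theta} \cos{\left(\theta \right)}}{2}] = 3 e^{\theta} \sin{\left(\theta \right)} = f(\theta).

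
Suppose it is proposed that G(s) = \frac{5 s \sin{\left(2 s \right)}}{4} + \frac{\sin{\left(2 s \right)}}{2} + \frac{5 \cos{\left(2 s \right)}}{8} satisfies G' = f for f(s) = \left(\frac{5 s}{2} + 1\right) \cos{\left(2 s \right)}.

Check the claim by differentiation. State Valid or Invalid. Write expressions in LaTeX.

Valid: G'(s) = f(s).

d/ds[G] = \frac{5 s \cos{\left(2 s \right)}}{2} + \cos{\left(2 s \right)}
This equals f(s) exactly, so the claim holds.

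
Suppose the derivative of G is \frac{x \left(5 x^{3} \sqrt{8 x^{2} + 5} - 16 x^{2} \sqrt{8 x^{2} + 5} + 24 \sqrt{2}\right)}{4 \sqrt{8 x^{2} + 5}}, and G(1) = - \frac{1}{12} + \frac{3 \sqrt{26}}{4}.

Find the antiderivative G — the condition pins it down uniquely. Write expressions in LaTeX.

Since d/dx undoes antidifferentiation here, G(x) must give back the stated G'(x).
A general antiderivative is \frac{x^{5}}{4} - x^{4} + \frac{3 \sqrt{4 x^{2} + \frac{5}{2}}}{2} - \frac{4}{3} + C.
The condition gives C = - \frac{1}{12} + \frac{3 \sqrt{26}}{4} - (- \frac{25}{12} + \frac{3 \sqrt{26}}{4}) = 2.
So G(x) = \frac{x^{5}}{4} - x^{4} + \frac{3 \sqrt{4 x^{2} + \frac{5}{2}}}{2} + \frac{2}{3}.
Check: d/dx[\frac{x^{5}}{4} - x^{4} + \frac{3 \sqrt{4 x^{2} + \frac{5}{2}}}{2} + \frac{2}{3}] = \frac{5 x^{4} \sqrt{8 x^{2} + 5} - 16 x^{3} \sqrt{8 x^{2} + 5} + 24 \sqrt{2} x}{4 \sqrt{8 x^{2} + 5}}, which equals G'(x).

G(x) = \frac{x^{5}}{4} - x^{4} + \frac{3 \sqrt{4 x^{2} + \frac{5}{2}}}{2} + \frac{2}{3}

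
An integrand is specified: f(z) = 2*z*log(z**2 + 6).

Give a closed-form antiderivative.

Differentiate the proposed F(z) back; it has to land on f(z) exactly.
Check: d/dz[z**2*log(z**2 + 6) - z**2 + 6*log(z**2 + 6)] = 2*z*log(z**2 + 6) = f(z).

An antiderivative is F(z) = z**2*log(z**2 + 6) - z**2 + 6*log(z**2 + 6).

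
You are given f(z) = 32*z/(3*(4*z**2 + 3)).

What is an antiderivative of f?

The substitution u = 4*z**2 + 3 works: f is exactly (dF/du)*(du/dz) for that inner function.
Check: d/dz[4*log(4*z**2 + 3)/3] = 32*z/(12*z**2 + 9), which equals f(z).

An antiderivative is F(z) = 4*log(4*z**2 + 3)/3.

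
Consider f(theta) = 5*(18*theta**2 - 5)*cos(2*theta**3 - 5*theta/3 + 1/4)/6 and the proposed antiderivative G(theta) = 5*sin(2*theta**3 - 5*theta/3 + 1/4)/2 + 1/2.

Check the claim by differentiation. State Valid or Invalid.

Valid - differentiating G returns exactly f.

d/dtheta[G] = 15*theta**2*cos(2*theta**3 - 5*theta/3 + 1/4) - 25*cos(2*theta**3 - 5*theta/3 + 1/4)/6
This equals f(theta) exactly, so the claim holds.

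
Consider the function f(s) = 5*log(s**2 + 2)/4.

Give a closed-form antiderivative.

An antiderivative is F(s) = 5*s*log(s**2 + 2)/4 - 5*s/2 + 5*sqrt(2)*atan(sqrt(2)*s/2)/2.

Recover f(s) by differentiating a candidate F(s); any mismatch rules it out.
Check: d/ds[5*s*log(s**2 + 2)/4 - 5*s/2 + 5*sqrt(2)*atan(sqrt(2)*s/2)/2] = 5*log(s**2 + 2)/4 = f(s).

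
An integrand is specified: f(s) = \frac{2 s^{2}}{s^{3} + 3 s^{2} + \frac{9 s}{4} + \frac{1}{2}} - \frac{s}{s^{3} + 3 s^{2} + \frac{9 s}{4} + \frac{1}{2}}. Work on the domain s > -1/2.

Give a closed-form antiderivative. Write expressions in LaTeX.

Factor the denominator (\left(s + 2\right) \left(2 s + 1\right)^{2}) and decompose: f = - \frac{44}{9 \left(2 s + 1\right)} + \frac{8}{3 \left(2 s + 1\right)^{2}} + \frac{40}{9 \left(s + 2\right)}; each piece integrates to a log, atan, or power term.
Check: d/ds[- \frac{22 \log{\left(s + \frac{1}{2} \right)}}{9} + \frac{40 \log{\left(s + 2 \right)}}{9} - \frac{4}{6 s + 3}] = \frac{8 s^{2} - 4 s}{4 s^{3} + 12 s^{2} + 9 s + 2}, which equals f(s).

An antiderivative is F(s) = - \frac{22 \log{\left(s + \frac{1}{2} \right)}}{9} + \frac{40 \log{\left(s + 2 \right)}}{9} - \frac{4}{6 s + 3}.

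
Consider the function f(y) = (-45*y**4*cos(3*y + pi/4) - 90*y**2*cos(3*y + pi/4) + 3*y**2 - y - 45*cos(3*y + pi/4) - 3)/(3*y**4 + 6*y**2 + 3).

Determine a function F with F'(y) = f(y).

An antiderivative is F(y) = (-30*y**2*sin(3*y + pi/4) - 6*y - 30*sin(3*y + pi/4) + 1)/(6*y**2 + 6).

A candidate is checked by its d/dy: the result must match f(y).
Check: d/dy[(-30*y**2*sin(3*y + pi/4) - 6*y - 30*sin(3*y + pi/4) + 1)/(6*y**2 + 6)] = (-45*y**4*cos(3*y + pi/4) - 90*y**2*cos(3*y + pi/4) + 3*y**2 - y - 45*cos(3*y + pi/4) - 3)/(3*y**4 + 6*y**2 + 3) = f(y).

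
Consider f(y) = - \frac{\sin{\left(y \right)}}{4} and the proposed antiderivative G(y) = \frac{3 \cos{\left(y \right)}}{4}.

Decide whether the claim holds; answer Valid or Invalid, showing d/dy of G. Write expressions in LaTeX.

Invalid: d/dy[G] - f = - \frac{\sin{\left(y \right)}}{2}, which is not 0.

d/dy[G] = - \frac{3 \sin{\left(y \right)}}{4}
d/dy[G] - f(y) = - \frac{\sin{\left(y \right)}}{2} != 0.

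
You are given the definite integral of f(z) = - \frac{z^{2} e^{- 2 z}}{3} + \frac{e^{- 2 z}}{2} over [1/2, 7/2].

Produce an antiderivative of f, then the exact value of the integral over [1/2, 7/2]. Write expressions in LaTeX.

Recognize the product-rule pattern: f = u'v + uv' with u = \frac{z^{2}}{6} + \frac{z}{6} - \frac{1}{6}, v = e^{- 2 z}, so integration by parts undoes it.
F(z) = \frac{\left(z^{2} + z - 1\right) e^{- 2 z}}{6} is an antiderivative of f.
Check: d/dz[\frac{\left(z^{2} + z - 1\right) e^{- 2 z}}{6}] = \frac{\left(3 - 2 z^{2}\right) e^{- 2 z}}{6}, which equals f(z).
F(7/2) = \frac{59}{24 e^{7}}; F(1/2) = - \frac{1}{24 e}.
Integral = F(7/2) - F(1/2) = \frac{59}{24 e^{7}} + \frac{1}{24 e}.

Antiderivative: F(z) = \frac{\left(z^{2} + z - 1\right) e^{- 2 z}}{6}; value = \frac{59}{24 e^{7}} + \frac{1}{24 e}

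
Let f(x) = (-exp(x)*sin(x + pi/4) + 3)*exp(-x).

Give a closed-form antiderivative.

A first test for any F(x): its x-derivative must equal f(x) identically.
Check: d/dx[(exp(x)*cos(x + pi/4) - 3)*exp(-x)] = (-exp(x)*sin(x + pi/4) + 3)*exp(-x) = f(x).

An antiderivative is F(x) = (exp(x)*cos(x + pi/4) - 3)*exp(-x).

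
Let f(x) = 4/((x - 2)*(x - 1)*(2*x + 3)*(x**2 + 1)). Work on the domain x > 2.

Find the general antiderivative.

F(x) = (52*log(x - 2) - 182*log(x - 1) + 32*log(x + 3/2) + 49*log(x**2 + 1) + 126*atan(x))/455 + C

The denominator factors as (x - 2)*(x - 1)*(2*x + 3)*(x**2 + 1); partial fractions split f into directly integrable pieces: 2*(7*x + 9)/(65*(x**2 + 1)) + 64/(455*(2*x + 3)) - 2/(5*(x - 1)) + 4/(35*(x - 2)).
Check: d/dx[(52*log(x - 2) - 182*log(x - 1) + 32*log(x + 3/2) + 49*log(x**2 + 1) + 126*atan(x))/455] = 4/(2*x**5 - 3*x**4 - 3*x**3 + 3*x**2 - 5*x + 6), which equals f(x).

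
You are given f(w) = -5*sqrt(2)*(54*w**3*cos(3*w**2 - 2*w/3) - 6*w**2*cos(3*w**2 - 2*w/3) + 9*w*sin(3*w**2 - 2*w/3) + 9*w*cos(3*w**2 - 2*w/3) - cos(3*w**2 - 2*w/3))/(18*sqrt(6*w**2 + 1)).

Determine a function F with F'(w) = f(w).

An antiderivative is F(w) = -5*sqrt(2)*sqrt(6*w**2 + 1)*sin(3*w**2 - 2*w/3)/12.

Recognize the product-rule pattern: f = u'v + uv' with u = -5*sqrt(3*w**2 + 1/2)/6, v = sin(3*w**2 - 2*w/3), so integration by parts undoes it.
Check: d/dw[-5*sqrt(2)*sqrt(6*w**2 + 1)*sin(3*w**2 - 2*w/3)/12] = (-270*sqrt(2)*w**3*cos(3*w**2 - 2*w/3) + 30*sqrt(2)*w**2*cos(3*w**2 - 2*w/3) - 45*sqrt(2)*w*sin(3*w**2 - 2*w/3) - 45*sqrt(2)*w*cos(3*w**2 - 2*w/3) + 5*sqrt(2)*cos(3*w**2 - 2*w/3))/(18*sqrt(6*w**2 + 1)), which equals f(w).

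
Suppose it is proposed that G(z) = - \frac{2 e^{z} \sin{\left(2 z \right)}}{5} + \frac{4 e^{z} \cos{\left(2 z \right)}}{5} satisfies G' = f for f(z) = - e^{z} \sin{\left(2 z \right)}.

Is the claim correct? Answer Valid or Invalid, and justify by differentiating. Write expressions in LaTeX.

Invalid: d/dz[G] - f = - e^{z} \sin{\left(2 z \right)}, which is not 0.

d/dz[G] = - 2 e^{z} \sin{\left(2 z \right)}
d/dz[G] - f(z) = - e^{z} \sin{\left(2 z \right)} != 0.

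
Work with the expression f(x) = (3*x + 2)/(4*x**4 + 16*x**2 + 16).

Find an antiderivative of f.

Differentiate the proposed F(x) back; it has to land on f(x) exactly.
Check: d/dx[(sqrt(2)*x**2*atan(sqrt(2)*x/2) + 2*x + 2*sqrt(2)*atan(sqrt(2)*x/2) - 6)/(16*(x**2 + 2))] = (3*x + 2)/(4*x**4 + 16*x**2 + 16) = f(x).

An antiderivative is F(x) = (sqrt(2)*x**2*atan(sqrt(2)*x/2) + 2*x + 2*sqrt(2)*atan(sqrt(2)*x/2) - 6)/(16*(x**2 + 2)).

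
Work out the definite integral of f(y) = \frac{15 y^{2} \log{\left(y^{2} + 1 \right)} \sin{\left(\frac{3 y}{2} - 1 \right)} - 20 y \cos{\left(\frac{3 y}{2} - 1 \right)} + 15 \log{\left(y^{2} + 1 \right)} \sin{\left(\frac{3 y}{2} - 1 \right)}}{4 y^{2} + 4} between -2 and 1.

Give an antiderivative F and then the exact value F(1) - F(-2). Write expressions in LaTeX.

Antiderivative: F(y) = - \frac{5 \log{\left(y^{2} + 1 \right)} \cos{\left(\frac{3 y}{2} - 1 \right)}}{2}; value = \frac{5 \log{\left(5 \right)} \cos{\left(4 \right)}}{2} - \frac{5 \log{\left(2 \right)} \cos{\left(\frac{1}{2} \right)}}{2}

Recognize the product-rule pattern: f = u'v + uv' with u = - \frac{5 \cos{\left(\frac{3 y}{2} - 1 \right)}}{2}, v = \log{\left(y^{2} + 1 \right)}, so integration by parts undoes it.
F(y) = - \frac{5 \log{\left(y^{2} + 1 \right)} \cos{\left(\frac{3 y}{2} - 1 \right)}}{2} is an antiderivative of f.
Check: d/dy[- \frac{5 \log{\left(y^{2} + 1 \right)} \cos{\left(\frac{3 y}{2} - 1 \right)}}{2}] = \frac{15 y^{2} \log{\left(y^{2} + 1 \right)} \sin{\left(\frac{3 y}{2} - 1 \right)} - 20 y \cos{\left(\frac{3 y}{2} - 1 \right)} + 15 \log{\left(y^{2} + 1 \right)} \sin{\left(\frac{3 y}{2} - 1 \right)}}{4 y^{2} + 4} = f(y).
F(1) = - \frac{5 \log{\left(2 \right)} \cos{\left(\frac{1}{2} \right)}}{2}; F(-2) = - \frac{5 \log{\left(5 \right)} \cos{\left(4 \right)}}{2}.
Integral = F(1) - F(-2) = \frac{5 \log{\left(5 \right)} \cos{\left(4 \right)}}{2} - \frac{5 \log{\left(2 \right)} \cos{\left(\frac{1}{2} \right)}}{2}.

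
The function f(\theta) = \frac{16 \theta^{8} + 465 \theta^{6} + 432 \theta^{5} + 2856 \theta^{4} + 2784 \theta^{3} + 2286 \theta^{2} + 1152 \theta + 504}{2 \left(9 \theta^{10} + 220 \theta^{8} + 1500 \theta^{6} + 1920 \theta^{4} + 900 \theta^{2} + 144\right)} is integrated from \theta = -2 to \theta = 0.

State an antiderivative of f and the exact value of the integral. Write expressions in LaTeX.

Antiderivative: F(\theta) = - \frac{\theta}{\frac{2 \theta^{4}}{3} + 8 \theta^{2} + 4} + \frac{4 \operatorname{atan}{\left(\frac{3 \theta}{2} \right)}}{3} - \frac{2}{\frac{\theta^{4}}{3} + 4 \theta^{2} + 2}; value = - \frac{67}{70} + \frac{4 \operatorname{atan}{\left(3 \right)}}{3}

Whatever form F(\theta) takes, F'(\theta) = f(\theta) is non-negotiable.
F(\theta) = - \frac{\theta}{\frac{2 \theta^{4}}{3} + 8 \theta^{2} + 4} + \frac{4 \operatorname{atan}{\left(\frac{3 \theta}{2} \right)}}{3} - \frac{2}{\frac{\theta^{4}}{3} + 4 \theta^{2} + 2} is an antiderivative of f.
Check: d/d\theta[- \frac{\theta}{\frac{2 \theta^{4}}{3} + 8 \theta^{2} + 4} + \frac{4 \operatorname{atan}{\left(\frac{3 \theta}{2} \right)}}{3} - \frac{2}{\frac{\theta^{4}}{3} + 4 \theta^{2} + 2}] = \frac{16 \theta^{8} + 465 \theta^{6} + 432 \theta^{5} + 2856 \theta^{4} + 2784 \theta^{3} + 2286 \theta^{2} + 1152 \theta + 504}{18 \theta^{10} + 440 \theta^{8} + 3000 \theta^{6} + 3840 \theta^{4} + 1800 \theta^{2} + 288}, which equals f(\theta).
F(0) = -1; F(-2) = - \frac{4 \operatorname{atan}{\left(3 \right)}}{3} - \frac{3}{70}.
Integral = F(0) - F(-2) = - \frac{67}{70} + \frac{4 \operatorname{atan}{\left(3 \right)}}{3}.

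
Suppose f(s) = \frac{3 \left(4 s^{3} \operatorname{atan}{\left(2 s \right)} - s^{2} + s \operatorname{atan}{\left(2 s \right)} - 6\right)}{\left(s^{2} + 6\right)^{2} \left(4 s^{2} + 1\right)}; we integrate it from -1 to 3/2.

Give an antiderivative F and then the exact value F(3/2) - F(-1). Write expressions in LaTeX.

Recognize the product-rule pattern: f = u'v + uv' with u = - \frac{3}{2 \left(s^{2} + 6\right)}, v = \operatorname{atan}{\left(2 s \right)}, so integration by parts undoes it.
F(s) = - \frac{3 \operatorname{atan}{\left(2 s \right)}}{2 \left(s^{2} + 6\right)} is an antiderivative of f.
Check: d/ds[- \frac{3 \operatorname{atan}{\left(2 s \right)}}{2 \left(s^{2} + 6\right)}] = \frac{12 s^{3} \operatorname{atan}{\left(2 s \right)} - 3 s^{2} + 3 s \operatorname{atan}{\left(2 s \right)} - 18}{4 s^{6} + 49 s^{4} + 156 s^{2} + 36}, which equals f(s).
F(3/2) = - \frac{2 \operatorname{atan}{\left(3 \right)}}{11}; F(-1) = \frac{3 \operatorname{atan}{\left(2 \right)}}{14}.
Integral = F(3/2) - F(-1) = - \frac{3 \operatorname{atan}{\left(2 \right)}}{14} - \frac{2 \operatorname{atan}{\left(3 \right)}}{11}.

Antiderivative: F(s) = - \frac{3 \operatorname{atan}{\left(2 s \right)}}{2 \left(s^{2} + 6\right)}; value = - \frac{3 \operatorname{atan}{\left(2 \right)}}{14} - \frac{2 \operatorname{atan}{\left(3 \right)}}{11}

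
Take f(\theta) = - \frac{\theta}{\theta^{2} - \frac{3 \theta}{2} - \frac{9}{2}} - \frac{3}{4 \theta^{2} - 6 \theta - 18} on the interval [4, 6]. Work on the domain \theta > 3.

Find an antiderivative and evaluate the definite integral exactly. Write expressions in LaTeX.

Antiderivative: F(\theta) = - \frac{5 \log{\left(\theta - 3 \right)}}{6} - \frac{\log{\left(\theta + \frac{3}{2} \right)}}{6}; value = - \frac{5 \log{\left(3 \right)}}{6} - \frac{\log{\left(\frac{15}{2} \right)}}{6} + \frac{\log{\left(\frac{11}{2} \right)}}{6}

The denominator factors as 2 \left(\theta - 3\right) \left(2 \theta + 3\right); partial fractions split f into directly integrable pieces: - \frac{1}{3 \left(2 \theta + 3\right)} - \frac{5}{6 \left(\theta - 3\right)}.
F(\theta) = - \frac{5 \log{\left(\theta - 3 \right)}}{6} - \frac{\log{\left(\theta + \frac{3}{2} \right)}}{6} is an antiderivative of f.
Check: d/d\theta[- \frac{5 \log{\left(\theta - 3 \right)}}{6} - \frac{\log{\left(\theta + \frac{3}{2} \right)}}{6}] = \frac{- 4 \theta - 3}{4 \theta^{2} - 6 \theta - 18}, which equals f(\theta).
F(6) = - \frac{5 \log{\left(3 \right)}}{6} - \frac{\log{\left(\frac{15}{2} \right)}}{6}; F(4) = - \frac{\log{\left(\frac{11}{2} \right)}}{6}.
Integral = F(6) - F(4) = - \frac{5 \log{\left(3 \right)}}{6} - \frac{\log{\left(\frac{15}{2} \right)}}{6} + \frac{\log{\left(\frac{11}{2} \right)}}{6}.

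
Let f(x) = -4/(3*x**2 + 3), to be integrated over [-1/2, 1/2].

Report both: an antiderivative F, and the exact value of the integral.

Antiderivative: F(x) = -4*atan(x)/3; value = -8*atan(1/2)/3

Recover f(x) by differentiating a candidate F(x); any mismatch rules it out.
F(x) = -4*atan(x)/3 is an antiderivative of f.
Check: d/dx[-4*atan(x)/3] = -4/(3*x**2 + 3) = f(x).
F(1/2) = -4*atan(1/2)/3; F(-1/2) = 4*atan(1/2)/3.
Integral = F(1/2) - F(-1/2) = -8*atan(1/2)/3.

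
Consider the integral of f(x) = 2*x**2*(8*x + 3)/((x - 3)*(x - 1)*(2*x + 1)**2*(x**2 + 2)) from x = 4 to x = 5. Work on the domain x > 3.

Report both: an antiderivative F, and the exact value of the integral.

The denominator factors as (x - 3)*(x - 1)*(2*x + 1)**2*(x**2 + 2); partial fractions split f into directly integrable pieces: -4*(104*x + 587)/(2673*(x**2 + 2)) + 2672/(11907*(2*x + 1)) - 8/(189*(2*x + 1)**2) - 11/(27*(x - 1)) + 243/(539*(x - 3)).
F(x) = 243*log(x - 3)/539 - 11*log(x - 1)/27 + 1336*log(x + 1/2)/11907 - 208*log(x**2 + 2)/2673 - 1174*sqrt(2)*atan(sqrt(2)*x/2)/2673 + 4/(378*x + 189) is an antiderivative of f.
Check: d/dx[243*log(x - 3)/539 - 11*log(x - 1)/27 + 1336*log(x + 1/2)/11907 - 208*log(x**2 + 2)/2673 - 1174*sqrt(2)*atan(sqrt(2)*x/2)/2673 + 4/(378*x + 189)] = (16*x**3 + 6*x**2)/(4*x**6 - 12*x**5 + 5*x**4 - 16*x**3 - 3*x**2 + 16*x + 6), which equals f(x).
F(5) = -1174*sqrt(2)*atan(5*sqrt(2)/2)/2673 - 11*log(4)/27 - 208*log(27)/2673 + 4/2079 + 1336*log(11/2)/11907 + 243*log(2)/539; F(4) = -1174*sqrt(2)*atan(2*sqrt(2))/2673 - 11*log(3)/27 - 208*log(18)/2673 + 4/1701 + 1336*log(9/2)/11907.
Integral = F(5) - F(4) = -1174*sqrt(2)*atan(5*sqrt(2)/2)/2673 - 11*log(4)/27 - 208*log(27)/2673 - 1336*log(9/2)/11907 - 8/18711 + 1336*log(11/2)/11907 + 208*log(18)/2673 + 243*log(2)/539 + 11*log(3)/27 + 1174*sqrt(2)*atan(2*sqrt(2))/2673.

Antiderivative: F(x) = 243*log(x - 3)/539 - 11*log(x - 1)/27 + 1336*log(x + 1/2)/11907 - 208*log(x**2 + 2)/2673 - 1174*sqrt(2)*atan(sqrt(2)*x/2)/2673 + 4/(378*x + 189); value = -1174*sqrt(2)*atan(5*sqrt(2)/2)/2673 - 11*log(4)/27 - 208*log(27)/2673 - 1336*log(9/2)/11907 - 8/18711 + 1336*log(11/2)/11907 + 208*log(18)/2673 + 243*log(2)/539 + 11*log(3)/27 + 1174*sqrt(2)*atan(2*sqrt(2))/2673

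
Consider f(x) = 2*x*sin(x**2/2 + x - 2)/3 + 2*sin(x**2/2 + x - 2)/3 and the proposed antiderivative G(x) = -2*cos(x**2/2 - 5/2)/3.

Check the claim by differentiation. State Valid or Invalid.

d/dx[G] = 2*x*sin(x**2/2 - 5/2)/3
d/dx[G] - f(x) = 2*x*sin(x**2/2 - 5/2)/3 - 2*x*sin(x**2/2 + x - 2)/3 - 2*sin(x**2/2 + x - 2)/3 != 0.

Invalid: d/dx[G] - f = 2*x*sin(x**2/2 - 5/2)/3 - 2*x*sin(x**2/2 + x - 2)/3 - 2*sin(x**2/2 + x - 2)/3, which is not 0.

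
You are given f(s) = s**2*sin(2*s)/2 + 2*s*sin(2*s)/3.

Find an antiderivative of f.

The integrand splits into summands that can be handled one at a time.
Check: d/ds[-s**2*cos(2*s)/4 + s*sin(2*s)/4 - s*cos(2*s)/3 + sin(2*s)/6 + cos(2*s)/8] = s**2*sin(2*s)/2 + 2*s*sin(2*s)/3 = f(s).

An antiderivative is F(s) = -s**2*cos(2*s)/4 + s*sin(2*s)/4 - s*cos(2*s)/3 + sin(2*s)/6 + cos(2*s)/8.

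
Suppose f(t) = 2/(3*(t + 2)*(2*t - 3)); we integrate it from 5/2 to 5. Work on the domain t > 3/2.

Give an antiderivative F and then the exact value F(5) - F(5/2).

The denominator factors as 3*(t + 2)*(2*t - 3); partial fractions split f into directly integrable pieces: 4/(21*(2*t - 3)) - 2/(21*(t + 2)).
F(t) = 2*log(t - 3/2)/21 - 2*log(t + 2)/21 is an antiderivative of f.
Check: d/dt[2*log(t - 3/2)/21 - 2*log(t + 2)/21] = 2/(6*t**2 + 3*t - 18), which equals f(t).
F(5) = -2*log(7)/21 + 2*log(7/2)/21; F(5/2) = -2*log(9/2)/21.
Integral = F(5) - F(5/2) = -2*log(7)/21 + 2*log(7/2)/21 + 2*log(9/2)/21.

Antiderivative: F(t) = 2*log(t - 3/2)/21 - 2*log(t + 2)/21; value = -2*log(7)/21 + 2*log(7/2)/21 + 2*log(9/2)/21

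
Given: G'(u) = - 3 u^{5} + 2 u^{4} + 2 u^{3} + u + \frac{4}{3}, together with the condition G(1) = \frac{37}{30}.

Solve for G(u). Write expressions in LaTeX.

The integrand splits into summands that can be handled one at a time.
A general antiderivative is - \frac{u^{6}}{2} + \frac{2 u^{5}}{5} + \frac{u^{4}}{2} + \frac{u^{2}}{2} + \frac{4 u}{3} + C.
The condition gives C = \frac{37}{30} - (\frac{67}{30}) = -1.
So G(u) = - \frac{u^{6}}{2} + \frac{2 u^{5}}{5} + \frac{u^{4}}{2} + \frac{u^{2}}{2} + \frac{4 u}{3} - 1.
Check: d/du[- \frac{u^{6}}{2} + \frac{2 u^{5}}{5} + \frac{u^{4}}{2} + \frac{u^{2}}{2} + \frac{4 u}{3} - 1] = - 3 u^{5} + 2 u^{4} + 2 u^{3} + u + \frac{4}{3} = G'(u).

G(u) = - \frac{u^{6}}{2} + \frac{2 u^{5}}{5} + \frac{u^{4}}{2} + \frac{u^{2}}{2} + \frac{4 u}{3} - 1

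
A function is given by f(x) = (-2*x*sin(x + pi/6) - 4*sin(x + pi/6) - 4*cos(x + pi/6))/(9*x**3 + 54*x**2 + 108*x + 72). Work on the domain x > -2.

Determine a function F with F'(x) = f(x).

Recognize the product-rule pattern: f = u'v + uv' with u = 2/(3*x + 6)**2, v = cos(x + pi/6), so integration by parts undoes it.
Check: d/dx[2*cos(x + pi/6)/(9*x**2 + 36*x + 36)] = (-2*x*sin(x + pi/6) - 4*sin(x + pi/6) - 4*cos(x + pi/6))/(9*x**3 + 54*x**2 + 108*x + 72) = f(x).

An antiderivative is F(x) = 2*cos(x + pi/6)/(9*x**2 + 36*x + 36).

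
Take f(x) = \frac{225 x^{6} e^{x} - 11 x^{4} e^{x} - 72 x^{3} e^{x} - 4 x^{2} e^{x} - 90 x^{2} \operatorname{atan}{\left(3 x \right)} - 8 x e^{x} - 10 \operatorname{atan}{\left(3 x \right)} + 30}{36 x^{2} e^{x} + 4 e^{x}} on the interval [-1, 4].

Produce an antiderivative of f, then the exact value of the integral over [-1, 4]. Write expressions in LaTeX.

Antiderivative: F(x) = \frac{\left(15 x^{5} e^{x} - 4 x^{3} e^{x} - 12 x^{2} e^{x} + 30 \operatorname{atan}{\left(3 x \right)}\right) e^{- x}}{12}; value = \frac{5 \operatorname{atan}{\left(12 \right)}}{2 e^{4}} + \frac{5 e \operatorname{atan}{\left(3 \right)}}{2} + \frac{14935}{12}

An antiderivative F(x) passes only if d/dx[F] lands on f(x) exactly.
F(x) = \frac{\left(15 x^{5} e^{x} - 4 x^{3} e^{x} - 12 x^{2} e^{x} + 30 \operatorname{atan}{\left(3 x \right)}\right) e^{- x}}{12} is an antiderivative of f.
Check: d/dx[\frac{\left(15 x^{5} e^{x} - 4 x^{3} e^{x} - 12 x^{2} e^{x} + 30 \operatorname{atan}{\left(3 x \right)}\right) e^{- x}}{12}] = \frac{225 x^{6} e^{x} - 11 x^{4} e^{x} - 72 x^{3} e^{x} - 4 x^{2} e^{x} - 90 x^{2} \operatorname{atan}{\left(3 x \right)} - 8 x e^{x} - 10 \operatorname{atan}{\left(3 x \right)} + 30}{36 x^{2} e^{x} + 4 e^{x}} = f(x).
F(4) = \frac{5 \operatorname{atan}{\left(12 \right)}}{2 e^{4}} + \frac{3728}{3}; F(-1) = - \frac{5 e \operatorname{atan}{\left(3 \right)}}{2} - \frac{23}{12}.
Integral = F(4) - F(-1) = \frac{5 \operatorname{atan}{\left(12 \right)}}{2 e^{4}} + \frac{5 e \operatorname{atan}{\left(3 \right)}}{2} + \frac{14935}{12}.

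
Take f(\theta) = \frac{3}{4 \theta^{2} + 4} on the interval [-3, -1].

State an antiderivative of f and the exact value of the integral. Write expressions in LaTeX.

Antiderivative: F(\theta) = \frac{3 \operatorname{atan}{\left(\theta \right)}}{4}; value = - \frac{3 \pi}{16} + \frac{3 \operatorname{atan}{\left(3 \right)}}{4}

Recover f(\theta) by differentiating a candidate F(\theta); any mismatch rules it out.
F(\theta) = \frac{3 \operatorname{atan}{\left(\theta \right)}}{4} is an antiderivative of f.
Check: d/d\theta[\frac{3 \operatorname{atan}{\left(\theta \right)}}{4}] = \frac{3}{4 \theta^{2} + 4} = f(\theta).
F(-1) = - \frac{3 \pi}{16}; F(-3) = - \frac{3 \operatorname{atan}{\left(3 \right)}}{4}.
Integral = F(-1) - F(-3) = - \frac{3 \pi}{16} + \frac{3 \operatorname{atan}{\left(3 \right)}}{4}.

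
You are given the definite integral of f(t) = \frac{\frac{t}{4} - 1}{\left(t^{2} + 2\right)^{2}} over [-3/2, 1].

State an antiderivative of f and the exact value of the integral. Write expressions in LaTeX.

A first test for any F(t): its t-derivative must equal f(t) identically.
F(t) = \frac{- \sqrt{2} t^{2} \operatorname{atan}{\left(\frac{\sqrt{2} t}{2} \right)} - 2 t - 2 \sqrt{2} \operatorname{atan}{\left(\frac{\sqrt{2} t}{2} \right)} - 1}{8 t^{2} + 16} is an antiderivative of f.
Check: d/dt[\frac{- \sqrt{2} t^{2} \operatorname{atan}{\left(\frac{\sqrt{2} t}{2} \right)} - 2 t - 2 \sqrt{2} \operatorname{atan}{\left(\frac{\sqrt{2} t}{2} \right)} - 1}{8 t^{2} + 16}] = \frac{t - 4}{4 t^{4} + 16 t^{2} + 16}, which equals f(t).
F(1) = - \frac{1}{8} - \frac{\sqrt{2} \operatorname{atan}{\left(\frac{\sqrt{2}}{2} \right)}}{8}; F(-3/2) = \frac{1}{17} + \frac{\sqrt{2} \operatorname{atan}{\left(\frac{3 \sqrt{2}}{4} \right)}}{8}.
Integral = F(1) - F(-3/2) = - \frac{25}{136} - \frac{\sqrt{2} \operatorname{atan}{\left(\frac{3 \sqrt{2}}{4} \right)}}{8} - \frac{\sqrt{2} \operatorname{atan}{\left(\frac{\sqrt{2}}{2} \right)}}{8}.

Antiderivative: F(t) = \frac{- \sqrt{2} t^{2} \operatorname{atan}{\left(\frac{\sqrt{2} t}{2} \right)} - 2 t - 2 \sqrt{2} \operatorname{atan}{\left(\frac{\sqrt{2} t}{2} \right)} - 1}{8 t^{2} + 16}; value = - \frac{25}{136} - \frac{\sqrt{2} \operatorname{atan}{\left(\frac{3 \sqrt{2}}{4} \right)}}{8} - \frac{\sqrt{2} \operatorname{atan}{\left(\frac{\sqrt{2}}{2} \right)}}{8}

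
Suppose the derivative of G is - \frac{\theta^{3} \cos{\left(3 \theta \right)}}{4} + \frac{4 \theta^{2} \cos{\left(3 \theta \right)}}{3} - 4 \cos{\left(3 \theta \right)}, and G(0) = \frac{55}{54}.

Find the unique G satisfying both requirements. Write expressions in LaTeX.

G(\theta) = - \frac{27 \theta^{3} \sin{\left(3 \theta \right)} - 144 \theta^{2} \sin{\left(3 \theta \right)} + 27 \theta^{2} \cos{\left(3 \theta \right)} - 18 \theta \sin{\left(3 \theta \right)} - 96 \theta \cos{\left(3 \theta \right)} + 464 \sin{\left(3 \theta \right)} - 6 \cos{\left(3 \theta \right)} - 324}{324}

Integrate term by term and add the pieces.
A general antiderivative is - \frac{\theta^{3} \sin{\left(3 \theta \right)}}{12} + \frac{4 \theta^{2} \sin{\left(3 \theta \right)}}{9} - \frac{\theta^{2} \cos{\left(3 \theta \right)}}{12} + \frac{\theta \sin{\left(3 \theta \right)}}{18} + \frac{8 \theta \cos{\left(3 \theta \right)}}{27} - \frac{116 \sin{\left(3 \theta \right)}}{81} + \frac{\cos{\left(3 \theta \right)}}{54} + C.
The condition gives C = \frac{55}{54} - (\frac{1}{54}) = 1.
So G(\theta) = - \frac{27 \theta^{3} \sin{\left(3 \theta \right)} - 144 \theta^{2} \sin{\left(3 \theta \right)} + 27 \theta^{2} \cos{\left(3 \theta \right)} - 18 \theta \sin{\left(3 \theta \right)} - 96 \theta \cos{\left(3 \theta \right)} + 464 \sin{\left(3 \theta \right)} - 6 \cos{\left(3 \theta \right)} - 324}{324}.
Check: d/d\theta[- \frac{27 \theta^{3} \sin{\left(3 \theta \right)} - 144 \theta^{2} \sin{\left(3 \theta \right)} + 27 \theta^{2} \cos{\left(3 \theta \right)} - 18 \theta \sin{\left(3 \theta \right)} - 96 \theta \cos{\left(3 \theta \right)} + 464 \sin{\left(3 \theta \right)} - 6 \cos{\left(3 \theta \right)} - 324}{324}] = - \frac{\theta^{3} \cos{\left(3 \theta \right)}}{4} + \frac{4 \theta^{2} \cos{\left(3 \theta \right)}}{3} - 4 \cos{\left(3 \theta \right)} = G'(\theta).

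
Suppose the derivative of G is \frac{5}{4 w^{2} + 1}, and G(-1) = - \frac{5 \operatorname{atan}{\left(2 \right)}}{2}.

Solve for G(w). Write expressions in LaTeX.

G(w) = \frac{5 \operatorname{atan}{\left(2 w \right)}}{2}

Recover the given G'(w) by differentiating a candidate G(w); any mismatch rules it out.
A general antiderivative is \frac{5 \operatorname{atan}{\left(2 w \right)}}{2} + C.
The condition gives C = - \frac{5 \operatorname{atan}{\left(2 \right)}}{2} - (- \frac{5 \operatorname{atan}{\left(2 \right)}}{2}) = 0.
So G(w) = \frac{5 \operatorname{atan}{\left(2 w \right)}}{2}.
Check: d/dw[\frac{5 \operatorname{atan}{\left(2 w \right)}}{2}] = \frac{5}{4 w^{2} + 1} = G'(w).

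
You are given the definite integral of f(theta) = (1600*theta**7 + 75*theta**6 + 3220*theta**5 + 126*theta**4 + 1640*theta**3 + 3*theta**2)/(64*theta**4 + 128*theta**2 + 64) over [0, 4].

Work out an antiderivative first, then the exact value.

Check any antiderivative F(theta) by computing F'(theta) and comparing it with f(theta).
F(theta) = 25*theta**5/(64*theta**2 + 64) + 25*theta**4/4 + 5*theta**4/(32*theta**2 + 32) + theta**3/(64*theta**2 + 64) is an antiderivative of f.
Check: d/dtheta[25*theta**5/(64*theta**2 + 64) + 25*theta**4/4 + 5*theta**4/(32*theta**2 + 32) + theta**3/(64*theta**2 + 64)] = (1600*theta**7 + 75*theta**6 + 3220*theta**5 + 126*theta**4 + 1640*theta**3 + 3*theta**2)/(64*theta**4 + 128*theta**2 + 64) = f(theta).
F(4) = 27641/17; F(0) = 0.
Integral = F(4) - F(0) = 27641/17.

Antiderivative: F(theta) = 25*theta**5/(64*theta**2 + 64) + 25*theta**4/4 + 5*theta**4/(32*theta**2 + 32) + theta**3/(64*theta**2 + 64); value = 27641/17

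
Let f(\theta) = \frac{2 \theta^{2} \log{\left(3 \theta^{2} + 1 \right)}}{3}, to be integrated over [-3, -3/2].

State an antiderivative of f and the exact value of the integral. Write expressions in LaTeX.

Antiderivative: F(\theta) = \frac{2 \theta^{3} \log{\left(3 \theta^{2} + 1 \right)}}{9} - \frac{4 \theta^{3}}{27} + \frac{4 \theta}{27} - \frac{4 \sqrt{3} \operatorname{atan}{\left(\sqrt{3} \theta \right)}}{81}; value = - \frac{59}{18} - \frac{3 \log{\left(\frac{31}{4} \right)}}{4} - \frac{4 \sqrt{3} \operatorname{atan}{\left(3 \sqrt{3} \right)}}{81} + \frac{4 \sqrt{3} \operatorname{atan}{\left(\frac{3 \sqrt{3}}{2} \right)}}{81} + 6 \log{\left(28 \right)}

Recover f(\theta) by differentiating a candidate F(\theta); any mismatch rules it out.
F(\theta) = \frac{2 \theta^{3} \log{\left(3 \theta^{2} + 1 \right)}}{9} - \frac{4 \theta^{3}}{27} + \frac{4 \theta}{27} - \frac{4 \sqrt{3} \operatorname{atan}{\left(\sqrt{3} \theta \right)}}{81} is an antiderivative of f.
Check: d/d\theta[\frac{2 \theta^{3} \log{\left(3 \theta^{2} + 1 \right)}}{9} - \frac{4 \theta^{3}}{27} + \frac{4 \theta}{27} - \frac{4 \sqrt{3} \operatorname{atan}{\left(\sqrt{3} \theta \right)}}{81}] = \frac{2 \theta^{2} \log{\left(3 \theta^{2} + 1 \right)}}{3} = f(\theta).
F(-3/2) = - \frac{3 \log{\left(\frac{31}{4} \right)}}{4} + \frac{4 \sqrt{3} \operatorname{atan}{\left(\frac{3 \sqrt{3}}{2} \right)}}{81} + \frac{5}{18}; F(-3) = - 6 \log{\left(28 \right)} + \frac{4 \sqrt{3} \operatorname{atan}{\left(3 \sqrt{3} \right)}}{81} + \frac{32}{9}.
Integral = F(-3/2) - F(-3) = - \frac{59}{18} - \frac{3 \log{\left(\frac{31}{4} \right)}}{4} - \frac{4 \sqrt{3} \operatorname{atan}{\left(3 \sqrt{3} \right)}}{81} + \frac{4 \sqrt{3} \operatorname{atan}{\left(\frac{3 \sqrt{3}}{2} \right)}}{81} + 6 \log{\left(28 \right)}.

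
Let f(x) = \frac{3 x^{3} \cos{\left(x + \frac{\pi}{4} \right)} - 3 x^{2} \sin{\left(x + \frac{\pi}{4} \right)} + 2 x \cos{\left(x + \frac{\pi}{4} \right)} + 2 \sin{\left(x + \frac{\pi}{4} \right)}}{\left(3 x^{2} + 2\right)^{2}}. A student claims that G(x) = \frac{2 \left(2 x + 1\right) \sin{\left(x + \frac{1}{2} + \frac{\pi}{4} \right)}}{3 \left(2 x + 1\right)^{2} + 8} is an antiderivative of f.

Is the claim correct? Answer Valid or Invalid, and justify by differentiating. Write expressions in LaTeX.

d/dx[G] = \frac{48 x^{3} \cos{\left(x + \frac{1}{2} + \frac{\pi}{4} \right)} - 48 x^{2} \sin{\left(x + \frac{1}{2} + \frac{\pi}{4} \right)} + 72 x^{2} \cos{\left(x + \frac{1}{2} + \frac{\pi}{4} \right)} - 48 x \sin{\left(x + \frac{1}{2} + \frac{\pi}{4} \right)} + 68 x \cos{\left(x + \frac{1}{2} + \frac{\pi}{4} \right)} + 20 \sin{\left(x + \frac{1}{2} + \frac{\pi}{4} \right)} + 22 \cos{\left(x + \frac{1}{2} + \frac{\pi}{4} \right)}}{144 x^{4} + 288 x^{3} + 408 x^{2} + 264 x + 121}
d/dx[G] - f(x) = \frac{- 432 x^{7} \cos{\left(x + \frac{\pi}{4} \right)} + 432 x^{7} \cos{\left(x + \frac{1}{2} + \frac{\pi}{4} \right)} + 432 x^{6} \sin{\left(x + \frac{\pi}{4} \right)} - 432 x^{6} \sin{\left(x + \frac{1}{2} + \frac{\pi}{4} \right)} - 864 x^{6} \cos{\left(x + \frac{\pi}{4} \right)} + 648 x^{6} \cos{\left(x + \frac{1}{2} + \frac{\pi}{4} \right)} + 864 x^{5} \sin{\left(x + \frac{\pi}{4} \right)} - 432 x^{5} \sin{\left(x + \frac{1}{2} + \frac{\pi}{4} \right)} - 1512 x^{5} \cos{\left(x + \frac{\pi}{4} \right)} + 1188 x^{5} \cos{\left(x + \frac{1}{2} + \frac{\pi}{4} \right)} + 936 x^{4} \sin{\left(x + \frac{\pi}{4} \right)} - 396 x^{4} \sin{\left(x + \frac{1}{2} + \frac{\pi}{4} \right)} - 1368 x^{4} \cos{\left(x + \frac{\pi}{4} \right)} + 1062 x^{4} \cos{\left(x + \frac{1}{2} + \frac{\pi}{4} \right)} + 216 x^{3} \sin{\left(x + \frac{\pi}{4} \right)} - 576 x^{3} \sin{\left(x + \frac{1}{2} + \frac{\pi}{4} \right)} - 1179 x^{3} \cos{\left(x + \frac{\pi}{4} \right)} + 1008 x^{3} \cos{\left(x + \frac{1}{2} + \frac{\pi}{4} \right)} - 453 x^{2} \sin{\left(x + \frac{\pi}{4} \right)} + 48 x^{2} \sin{\left(x + \frac{1}{2} + \frac{\pi}{4} \right)} - 528 x^{2} \cos{\left(x + \frac{\pi}{4} \right)} + 552 x^{2} \cos{\left(x + \frac{1}{2} + \frac{\pi}{4} \right)} - 528 x \sin{\left(x + \frac{\pi}{4} \right)} - 192 x \sin{\left(x + \frac{1}{2} + \frac{\pi}{4} \right)} - 242 x \cos{\left(x + \frac{\pi}{4} \right)} + 272 x \cos{\left(x + \frac{1}{2} + \frac{\pi}{4} \right)} - 242 \sin{\left(x + \frac{\pi}{4} \right)} + 80 \sin{\left(x + \frac{1}{2} + \frac{\pi}{4} \right)} + 88 \cos{\left(x + \frac{1}{2} + \frac{\pi}{4} \right)}}{1296 x^{8} + 2592 x^{7} + 5400 x^{6} + 5832 x^{5} + 6561 x^{4} + 4320 x^{3} + 3084 x^{2} + 1056 x + 484} != 0.

Invalid: d/dx[G] - f = \frac{- 432 x^{7} \cos{\left(x + \frac{\pi}{4} \right)} + 432 x^{7} \cos{\left(x + \frac{1}{2} + \frac{\pi}{4} \right)} + 432 x^{6} \sin{\left(x + \frac{\pi}{4} \right)} - 432 x^{6} \sin{\left(x + \frac{1}{2} + \frac{\pi}{4} \right)} - 864 x^{6} \cos{\left(x + \frac{\pi}{4} \right)} + 648 x^{6} \cos{\left(x + \frac{1}{2} + \frac{\pi}{4} \right)} + 864 x^{5} \sin{\left(x + \frac{\pi}{4} \right)} - 432 x^{5} \sin{\left(x + \frac{1}{2} + \frac{\pi}{4} \right)} - 1512 x^{5} \cos{\left(x + \frac{\pi}{4} \right)} + 1188 x^{5} \cos{\left(x + \frac{1}{2} + \frac{\pi}{4} \right)} + 936 x^{4} \sin{\left(x + \frac{\pi}{4} \right)} - 396 x^{4} \sin{\left(x + \frac{1}{2} + \frac{\pi}{4} \right)} - 1368 x^{4} \cos{\left(x + \frac{\pi}{4} \right)} + 1062 x^{4} \cos{\left(x + \frac{1}{2} + \frac{\pi}{4} \right)} + 216 x^{3} \sin{\left(x + \frac{\pi}{4} \right)} - 576 x^{3} \sin{\left(x + \frac{1}{2} + \frac{\pi}{4} \right)} - 1179 x^{3} \cos{\left(x + \frac{\pi}{4} \right)} + 1008 x^{3} \cos{\left(x + \frac{1}{2} + \frac{\pi}{4} \right)} - 453 x^{2} \sin{\left(x + \frac{\pi}{4} \right)} + 48 x^{2} \sin{\left(x + \frac{1}{2} + \frac{\pi}{4} \right)} - 528 x^{2} \cos{\left(x + \frac{\pi}{4} \right)} + 552 x^{2} \cos{\left(x + \frac{1}{2} + \frac{\pi}{4} \right)} - 528 x \sin{\left(x + \frac{\pi}{4} \right)} - 192 x \sin{\left(x + \frac{1}{2} + \frac{\pi}{4} \right)} - 242 x \cos{\left(x + \frac{\pi}{4} \right)} + 272 x \cos{\left(x + \frac{1}{2} + \frac{\pi}{4} \right)} - 242 \sin{\left(x + \frac{\pi}{4} \right)} + 80 \sin{\left(x + \frac{1}{2} + \frac{\pi}{4} \right)} + 88 \cos{\left(x + \frac{1}{2} + \frac{\pi}{4} \right)}}{1296 x^{8} + 2592 x^{7} + 5400 x^{6} + 5832 x^{5} + 6561 x^{4} + 4320 x^{3} + 3084 x^{2} + 1056 x + 484}, which is not 0.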